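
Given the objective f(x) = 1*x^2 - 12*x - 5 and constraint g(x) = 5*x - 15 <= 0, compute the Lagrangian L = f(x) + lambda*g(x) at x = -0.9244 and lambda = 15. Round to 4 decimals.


Step 1: Evaluate f(x).
f(-0.9244) = 1*(-0.9244)^2 - 12*(-0.9244) - 5 = 6.9473
Step 2: Evaluate g(x).
g(-0.9244) = 5*-0.9244 - 15 = -19.622
Step 3: Compute Lagrangian.
L = 6.9473 + 15*-19.622 = -287.3827


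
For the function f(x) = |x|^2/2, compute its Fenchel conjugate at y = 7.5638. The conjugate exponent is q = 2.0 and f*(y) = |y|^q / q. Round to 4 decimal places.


The conjugate exponent q satisfies 1/p + 1/q = 1.
p = 2, so q = 2/(2 - 1) = 2.0
|y|^q = 7.5638^2.0 = 57.2111
f*(7.5638) = 57.2111 / 2.0 = 28.6055


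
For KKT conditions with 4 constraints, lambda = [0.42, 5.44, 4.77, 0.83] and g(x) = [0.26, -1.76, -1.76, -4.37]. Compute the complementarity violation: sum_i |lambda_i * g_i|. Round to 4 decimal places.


KKT complementary slackness check:
lambda_1 * g_1 = 0.42 * 0.26 = 0.1092
lambda_2 * g_2 = 5.44 * -1.76 = -9.5744
lambda_3 * g_3 = 4.77 * -1.76 = -8.3952
lambda_4 * g_4 = 0.83 * -4.37 = -3.6271
Total violation = 0.1092 + 9.5744 + 8.3952 + 3.6271 = 21.7059


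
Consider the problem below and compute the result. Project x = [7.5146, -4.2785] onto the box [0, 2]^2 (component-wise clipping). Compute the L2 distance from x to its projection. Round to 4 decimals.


Project each component onto [0, 2].
clip(7.5146) = 2.0, clip(-4.2785) = 0.0
Projection = [2.0, 0.0]
Squared diffs: [30.4108, 18.3056]
Distance = sqrt(48.7164) = 6.9797


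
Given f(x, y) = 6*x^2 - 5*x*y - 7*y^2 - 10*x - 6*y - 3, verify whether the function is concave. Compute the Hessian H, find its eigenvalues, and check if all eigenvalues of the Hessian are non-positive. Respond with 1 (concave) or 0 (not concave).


The Hessian of f(x,y) = 6*x^2 - 5*x*y - 7*y^2 - 10*x - 6*y - 3 is:
H = [[12, -5], [-5, -14]]
Trace = 12 - 14 = -2
Determinant = 12*-14 - (-5)^2 = -193
Discriminant = (-2)^2 - 4*-193 = 776.0
Eigenvalues: lambda_1 = -14.9284, lambda_2 = 12.9284
The function is not concave.

0


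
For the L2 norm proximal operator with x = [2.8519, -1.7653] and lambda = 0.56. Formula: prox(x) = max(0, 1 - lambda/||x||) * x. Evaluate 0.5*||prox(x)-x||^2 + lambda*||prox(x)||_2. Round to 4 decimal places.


Step 1: Compute ||x||.
||x|| = 3.354
Step 2: Compute scaling factor.
scale = max(0, 1 - 0.56/3.354) = 0.833
Step 3: prox(x) = [2.3757, -1.4706]
||prox(x)|| = 2.794
Step 4: Proximal objective.
0.5*||prox-x||^2 = 0.1568
lambda*||prox|| = 1.5646
Total = 1.7215


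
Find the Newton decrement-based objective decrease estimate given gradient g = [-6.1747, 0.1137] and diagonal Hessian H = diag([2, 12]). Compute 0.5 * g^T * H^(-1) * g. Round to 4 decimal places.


Step 1: H is diagonal, so H^(-1) * g = [-3.0874, 0.0095].
Step 2: g^T H^(-1) g = sum_i g_i^2 / H_ii
  = (-6.1747)^2/2 + (0.1137)^2/12
  = 19.0635 + 0.0011 = 19.0645
Step 3: Objective decrease = 0.5 * g^T H^(-1) g = 9.5323


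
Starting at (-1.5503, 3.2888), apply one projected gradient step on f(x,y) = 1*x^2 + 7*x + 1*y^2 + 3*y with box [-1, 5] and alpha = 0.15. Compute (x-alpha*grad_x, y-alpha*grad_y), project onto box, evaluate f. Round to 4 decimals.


Step 1: Compute gradient at (-1.5503, 3.2888).
grad_x = 2*1*-1.5503 + 7 = 3.8994
grad_y = 2*1*3.2888 + 3 = 9.5776
Step 2: Gradient step.
x_raw = -1.5503 - 0.15*3.8994 = -2.1352
y_raw = 3.2888 - 0.15*9.5776 = 1.8522
Step 3: Project onto [-1, 5].
x_proj = clip(-2.1352) = -1.0
y_proj = clip(1.8522) = 1.8522
Step 4: Evaluate f.
f(-1.0, 1.8522) = 2.987


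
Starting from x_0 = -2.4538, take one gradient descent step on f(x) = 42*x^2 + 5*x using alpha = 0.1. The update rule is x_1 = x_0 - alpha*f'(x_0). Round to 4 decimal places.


We compute the gradient at x_0 and apply the update.
f'(x) = 84*x + 5
f'(-2.4538) = 84*-2.4538 + 5 = -201.1192
x_1 = -2.4538 - 0.1*-201.1192 = 17.6581


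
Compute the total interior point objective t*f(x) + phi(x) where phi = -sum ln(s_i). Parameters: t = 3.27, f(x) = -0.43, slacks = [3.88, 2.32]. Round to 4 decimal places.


Step 1: Compute log-barrier.
ln values: [1.3558, 0.8416]
phi = -(1.3558 + 0.8416) = -2.1974
Step 2: Compute augmented objective.
t*f(x) = 3.27*-0.43 = -1.4061
Total = -1.4061 - 2.1974 = -3.6035


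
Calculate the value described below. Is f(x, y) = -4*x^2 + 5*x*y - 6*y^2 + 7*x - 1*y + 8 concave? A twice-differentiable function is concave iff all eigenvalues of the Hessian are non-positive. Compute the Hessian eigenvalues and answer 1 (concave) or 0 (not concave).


The Hessian of f(x,y) = -4*x^2 + 5*x*y - 6*y^2 + 7*x - 1*y + 8 is:
H = [[-8, 5], [5, -12]]
Trace = -8 - 12 = -20
Determinant = -8*-12 - (5)^2 = 71
Discriminant = (-20)^2 - 4*71 = 116.0
Eigenvalues: lambda_1 = -15.3852, lambda_2 = -4.6148
The function is concave.

1


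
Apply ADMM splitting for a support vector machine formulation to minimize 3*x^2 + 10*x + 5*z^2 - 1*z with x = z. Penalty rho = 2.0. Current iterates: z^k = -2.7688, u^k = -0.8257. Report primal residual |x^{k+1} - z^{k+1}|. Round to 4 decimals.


ADMM iteration with rho = 2.0, z^k = -2.7688, u^k = -0.8257
Step 1: x-update.
Minimize 3*x^2 + 10*x + (2.0/2)*(x + 2.7688 - 0.8257)^2
FOC: (2*3 + 2.0)*x = -10 + 2.0*(-2.7688 + 0.8257)
x^{k+1} = -1.7358
Step 2: z-update.
Minimize 5*z^2 - 1*z + (2.0/2)*(-1.7358 - z - 0.8257)^2
FOC: (2*5 + 2.0)*z = 1 + 2.0*(-1.7358 - 0.8257)
z^{k+1} = -0.3436
Step 3: u-update.
u^{k+1} = -0.8257 - 1.7358 + 0.3436 = -2.2179
Step 4: Primal residual = |-1.7358 + 0.3436| = 1.3922


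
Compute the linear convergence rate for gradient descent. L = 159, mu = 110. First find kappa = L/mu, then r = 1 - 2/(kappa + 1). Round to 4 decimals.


Step 1: Compute the condition number.
kappa = L/mu = 159/110 = 1.4455
Step 2: Compute the convergence rate.
r = 1 - 2/(kappa + 1) = 1 - 2*mu/(L + mu) = (L - mu)/(L + mu) = 49/269 = 0.1822


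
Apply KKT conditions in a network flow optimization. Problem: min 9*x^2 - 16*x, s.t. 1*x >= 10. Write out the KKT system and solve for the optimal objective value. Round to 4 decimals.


Step 1: Try lambda = 0 (constraint inactive).
x_unc = 16/(2*9) = 0.8889
Check: 1*0.8889 = 0.8889 < 10 -- violated!
Step 2: Constraint must be active: 1*x = 10
x* = 10/1 = 10.0
lambda = (2*9*10.0 - 16)/1 = 164.0
Step 3: Compute optimal value.
f(x*) = 9*10.0^2 - 16*10.0 = 740.0


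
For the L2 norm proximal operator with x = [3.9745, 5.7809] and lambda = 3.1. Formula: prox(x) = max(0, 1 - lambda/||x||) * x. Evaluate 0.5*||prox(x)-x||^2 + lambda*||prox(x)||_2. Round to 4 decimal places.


Step 1: Compute ||x||.
||x|| = 7.0154
Step 2: Compute scaling factor.
scale = max(0, 1 - 3.1/7.0154) = 0.5581
Step 3: prox(x) = [2.2182, 3.2264]
||prox(x)|| = 3.9154
Step 4: Proximal objective.
0.5*||prox-x||^2 = 4.805
lambda*||prox|| = 12.1377
Total = 16.9427


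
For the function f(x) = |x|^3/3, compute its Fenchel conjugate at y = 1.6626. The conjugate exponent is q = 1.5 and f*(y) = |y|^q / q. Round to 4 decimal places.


The conjugate exponent q satisfies 1/p + 1/q = 1.
p = 3, so q = 3/(3 - 1) = 1.5
|y|^q = 1.6626^1.5 = 2.1438
f*(1.6626) = 2.1438 / 1.5 = 1.4292


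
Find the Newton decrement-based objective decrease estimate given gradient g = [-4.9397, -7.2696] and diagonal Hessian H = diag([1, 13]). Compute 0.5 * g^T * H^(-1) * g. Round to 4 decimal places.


Step 1: H is diagonal, so H^(-1) * g = [-4.9397, -0.5592].
Step 2: g^T H^(-1) g = sum_i g_i^2 / H_ii
  = (-4.9397)^2/1 + (-7.2696)^2/13
  = 24.4006 + 4.0652 = 28.4658
Step 3: Objective decrease = 0.5 * g^T H^(-1) g = 14.2329


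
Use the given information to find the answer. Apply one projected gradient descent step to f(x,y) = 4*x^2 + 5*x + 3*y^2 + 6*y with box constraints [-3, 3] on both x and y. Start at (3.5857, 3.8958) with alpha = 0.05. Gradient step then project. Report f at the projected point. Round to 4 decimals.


Step 1: Compute gradient at (3.5857, 3.8958).
grad_x = 2*4*3.5857 + 5 = 33.6856
grad_y = 2*3*3.8958 + 6 = 29.3748
Step 2: Gradient step.
x_raw = 3.5857 - 0.05*33.6856 = 1.9014
y_raw = 3.8958 - 0.05*29.3748 = 2.4271
Step 3: Project onto [-3, 3].
x_proj = clip(1.9014) = 1.9014
y_proj = clip(2.4271) = 2.4271
Step 4: Evaluate f.
f(1.9014, 2.4271) = 56.2029


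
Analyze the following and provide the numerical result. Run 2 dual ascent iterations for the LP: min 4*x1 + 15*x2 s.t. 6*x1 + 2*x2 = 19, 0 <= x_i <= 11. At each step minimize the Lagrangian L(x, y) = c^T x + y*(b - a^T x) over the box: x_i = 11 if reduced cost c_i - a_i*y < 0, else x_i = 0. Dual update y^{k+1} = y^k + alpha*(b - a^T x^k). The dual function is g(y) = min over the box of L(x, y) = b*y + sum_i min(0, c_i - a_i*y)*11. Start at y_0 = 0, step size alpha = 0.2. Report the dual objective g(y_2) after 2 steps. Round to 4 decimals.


Dual ascent for LP: min 4*x1 + 15*x2, 6*x1 + 2*x2 = 19, 0 <= x_i <= 11
Step 1: y^k = 0.0, reduced costs: (4.0, 15.0)
  x^k = (0.0, 0.0), subgradient = b - a^T x = 19.0
  y^{k+1} = 0.0 + 0.2*19.0 = 3.8
Step 2: y^k = 3.8, reduced costs: (-18.8, 7.4)
  x^k = (11.0, 0.0), subgradient = b - a^T x = -47.0
  y^{k+1} = 3.8 + 0.2*-47.0 = -5.6
Dual objective at y_2 = -5.6: reduced costs (37.6, 26.2), box minimizer x = (0.0, 0.0)
g(y_2) = b*y + (c1 - a1*y)*x1 + (c2 - a2*y)*x2 = 19*(-5.6) + 37.6*0.0 + 26.2*0.0 = -106.4 + 0.0 + 0.0 = -106.4


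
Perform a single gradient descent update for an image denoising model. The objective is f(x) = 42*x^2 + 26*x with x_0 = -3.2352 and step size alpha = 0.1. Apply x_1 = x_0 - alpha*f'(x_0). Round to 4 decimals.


We compute the gradient at x_0 and apply the update.
f'(x) = 84*x + 26
f'(-3.2352) = 84*-3.2352 + 26 = -245.7568
x_1 = -3.2352 - 0.1*-245.7568 = 21.3405


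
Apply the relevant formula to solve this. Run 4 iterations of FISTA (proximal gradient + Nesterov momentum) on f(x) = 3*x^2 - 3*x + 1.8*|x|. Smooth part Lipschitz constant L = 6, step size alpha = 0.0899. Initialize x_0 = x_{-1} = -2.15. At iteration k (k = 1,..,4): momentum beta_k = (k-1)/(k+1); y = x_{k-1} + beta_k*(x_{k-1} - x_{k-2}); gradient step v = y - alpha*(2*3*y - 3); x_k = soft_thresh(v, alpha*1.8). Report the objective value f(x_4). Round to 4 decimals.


FISTA on f(x) = 3*x^2 - 3*x + 1.8*|x|
L = 6, alpha = 0.0899
Iteration 1: beta = 0.0, y = -2.15 + 0.0*(-2.15 + 2.15) = -2.15
  grad(y) = -15.9, v = y - alpha*grad = -0.7206
  prox(v) = soft_thresh(-0.7206, 0.1618) = -0.5588
Iteration 2: beta = 0.3333, y = -0.5588 + 0.3333*(-0.5588 + 2.15) = -0.0284
  grad(y) = -3.1702, v = y - alpha*grad = 0.2566
  prox(v) = soft_thresh(0.2566, 0.1618) = 0.0948
Iteration 3: beta = 0.5, y = 0.0948 + 0.5*(0.0948 + 0.5588) = 0.4216
  grad(y) = -0.4703, v = y - alpha*grad = 0.4639
  prox(v) = soft_thresh(0.4639, 0.1618) = 0.3021
Iteration 4: beta = 0.6, y = 0.3021 + 0.6*(0.3021 - 0.0948) = 0.4264
  grad(y) = -0.4414, v = y - alpha*grad = 0.4661
  prox(v) = soft_thresh(0.4661, 0.1618) = 0.3043
f(x_4) = 3*0.3043^2 - 3*0.3043 + 1.8*|0.3043| = -0.0874


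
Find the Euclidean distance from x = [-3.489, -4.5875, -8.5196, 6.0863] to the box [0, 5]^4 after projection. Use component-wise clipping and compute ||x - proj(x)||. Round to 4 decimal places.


Project each component onto [0, 5].
clip(-3.489) = 0.0, clip(-4.5875) = 0.0, clip(-8.5196) = 0.0, clip(6.0863) = 5.0
Projection = [0.0, 0.0, 0.0, 5.0]
Squared diffs: [12.1731, 21.0452, 72.5836, 1.18]
Distance = sqrt(106.9819) = 10.3432


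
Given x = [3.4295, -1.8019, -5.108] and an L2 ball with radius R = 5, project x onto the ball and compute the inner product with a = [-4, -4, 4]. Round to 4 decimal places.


Step 1: Compute ||x|| (intermediates to 6 decimals).
||x|| = sqrt(3.4295^2 + (-1.8019)^2 + (-5.108)^2) = 6.410926
Step 2: Project.
Since ||x|| > R, scale = R/||x|| = 5/6.410926 = 0.779919, proj(x) = scale * x
proj(x) = [2.674732, -1.405336, -3.983826]
Step 3: Dot product.
a^T * proj(x) = -4*2.674732 - 4*(-1.405336) + 4*(-3.983826) = -21.0129


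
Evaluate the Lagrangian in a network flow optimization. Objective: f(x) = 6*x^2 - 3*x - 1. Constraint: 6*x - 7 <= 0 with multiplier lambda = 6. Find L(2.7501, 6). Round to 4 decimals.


Step 1: Evaluate f(x).
f(2.7501) = 6*2.7501^2 - 3*2.7501 - 1 = 36.128
Step 2: Evaluate g(x).
g(2.7501) = 6*2.7501 - 7 = 9.5006
Step 3: Compute Lagrangian.
L = 36.128 + 6*9.5006 = 93.1316


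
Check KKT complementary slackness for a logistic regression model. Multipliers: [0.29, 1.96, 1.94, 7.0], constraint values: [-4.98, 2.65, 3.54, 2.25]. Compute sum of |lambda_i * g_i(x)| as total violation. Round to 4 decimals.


KKT complementary slackness check:
lambda_1 * g_1 = 0.29 * -4.98 = -1.4442
lambda_2 * g_2 = 1.96 * 2.65 = 5.194
lambda_3 * g_3 = 1.94 * 3.54 = 6.8676
lambda_4 * g_4 = 7.0 * 2.25 = 15.75
Total violation = 1.4442 + 5.194 + 6.8676 + 15.75 = 29.2558


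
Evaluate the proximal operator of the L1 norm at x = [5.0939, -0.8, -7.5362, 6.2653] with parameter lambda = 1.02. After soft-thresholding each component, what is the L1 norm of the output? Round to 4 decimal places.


Soft-thresholding with lambda = 1.02:
prox(5.0939) = sign(5.0939)*max(|5.0939| - 1.02, 0) = 4.0739
prox(-0.8) = sign(-0.8)*max(|-0.8| - 1.02, 0) = 0.0
prox(-7.5362) = sign(-7.5362)*max(|-7.5362| - 1.02, 0) = -6.5162
prox(6.2653) = sign(6.2653)*max(|6.2653| - 1.02, 0) = 5.2453
prox(x) = [4.0739, 0.0, -6.5162, 5.2453]
||prox(x)||_1 = 4.0739 + 0.0 + 6.5162 + 5.2453 = 15.8354


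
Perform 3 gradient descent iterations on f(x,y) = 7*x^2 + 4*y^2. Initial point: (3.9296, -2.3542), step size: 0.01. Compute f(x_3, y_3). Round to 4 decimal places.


Gradient descent on f(x,y) = 7*x^2 + 4*y^2.
Starting point: (3.9296, -2.3542), alpha = 0.01
Step 1: grad_x = 2*7*3.9296 = 55.0144, grad_y = 2*4*-2.3542 = -18.8336
  x_1 = 3.9296 - 0.01*55.0144 = 3.3795
  y_1 = -2.3542 - 0.01*-18.8336 = -2.1659
Step 2: grad_x = 2*7*3.3795 = 47.3124, grad_y = 2*4*-2.1659 = -17.3269
  x_2 = 3.3795 - 0.01*47.3124 = 2.9063
  y_2 = -2.1659 - 0.01*-17.3269 = -1.9926
Step 3: grad_x = 2*7*2.9063 = 40.6887, grad_y = 2*4*-1.9926 = -15.9408
  x_3 = 2.9063 - 0.01*40.6887 = 2.4994
  y_3 = -1.9926 - 0.01*-15.9408 = -1.8332
f(2.4994, -1.8332) = 7*2.4994^2 + 4*(-1.8332)^2 = 57.1729


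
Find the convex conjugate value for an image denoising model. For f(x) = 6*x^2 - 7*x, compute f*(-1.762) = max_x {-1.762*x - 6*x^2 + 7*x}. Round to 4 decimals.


f*(y) = sup_x {y*x - a*x^2 - b*x} = sup_x {(y-b)*x - a*x^2}
FOC: (y - b) - 2a*x = 0 => x* = (y - b)/(2a)
x* = (-1.762 + 7)/(2*6) = 0.4365
f*(-1.762) = (y-b)^2/(4a) = (-1.762 + 7)^2/(4*6)
= 27.4366/24 = 1.1432


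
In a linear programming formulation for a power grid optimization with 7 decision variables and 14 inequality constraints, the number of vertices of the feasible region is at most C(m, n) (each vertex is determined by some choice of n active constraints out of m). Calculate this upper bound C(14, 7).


Each vertex corresponds to some choice of n active constraints out of m, so the number of vertices is at most C(m, n) = m! / (n!(m-n)!).
m = 14, n = 7
Numerator: 14 * 13 * 12 * 11 * 10 * 9 * 8
Denominator: 7! = 5040
C(14, 7) = 3432


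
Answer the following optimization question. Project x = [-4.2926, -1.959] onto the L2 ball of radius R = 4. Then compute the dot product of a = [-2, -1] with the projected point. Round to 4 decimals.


Step 1: Compute ||x|| (intermediates to 6 decimals).
||x|| = sqrt((-4.2926)^2 + (-1.959)^2) = 4.718484
Step 2: Project.
Since ||x|| > R, scale = R/||x|| = 4/4.718484 = 0.84773, proj(x) = scale * x
proj(x) = [-3.638966, -1.660703]
Step 3: Dot product.
a^T * proj(x) = -2*(-3.638966) - 1*(-1.660703) = 8.9386


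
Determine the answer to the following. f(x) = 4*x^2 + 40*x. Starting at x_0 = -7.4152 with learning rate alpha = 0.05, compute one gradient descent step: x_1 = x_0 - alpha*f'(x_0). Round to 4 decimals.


We compute the gradient at x_0 and apply the update.
f'(x) = 8*x + 40
f'(-7.4152) = 8*-7.4152 + 40 = -19.3216
x_1 = -7.4152 - 0.05*-19.3216 = -6.4491


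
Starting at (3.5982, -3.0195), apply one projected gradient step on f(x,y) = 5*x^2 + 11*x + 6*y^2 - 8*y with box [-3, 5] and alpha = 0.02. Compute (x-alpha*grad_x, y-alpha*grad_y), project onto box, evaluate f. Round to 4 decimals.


Step 1: Compute gradient at (3.5982, -3.0195).
grad_x = 2*5*3.5982 + 11 = 46.982
grad_y = 2*6*-3.0195 - 8 = -44.234
Step 2: Gradient step.
x_raw = 3.5982 - 0.02*46.982 = 2.6586
y_raw = -3.0195 - 0.02*-44.234 = -2.1348
Step 3: Project onto [-3, 5].
x_proj = clip(2.6586) = 2.6586
y_proj = clip(-2.1348) = -2.1348
Step 4: Evaluate f.
f(2.6586, -2.1348) = 109.0072


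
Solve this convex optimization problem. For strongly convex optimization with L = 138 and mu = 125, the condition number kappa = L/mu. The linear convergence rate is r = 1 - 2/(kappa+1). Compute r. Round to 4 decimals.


Step 1: Compute the condition number.
kappa = L/mu = 138/125 = 1.104
Step 2: Compute the convergence rate.
r = 1 - 2/(kappa + 1) = 1 - 2*mu/(L + mu) = (L - mu)/(L + mu) = 13/263 = 0.0494


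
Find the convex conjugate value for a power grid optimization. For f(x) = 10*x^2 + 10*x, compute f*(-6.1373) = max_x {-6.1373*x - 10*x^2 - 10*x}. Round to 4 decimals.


f*(y) = sup_x {y*x - a*x^2 - b*x} = sup_x {(y-b)*x - a*x^2}
FOC: (y - b) - 2a*x = 0 => x* = (y - b)/(2a)
x* = (-6.1373 - 10)/(2*10) = -0.8069
f*(-6.1373) = (y-b)^2/(4a) = (-6.1373 - 10)^2/(4*10)
= 260.4125/40 = 6.5103


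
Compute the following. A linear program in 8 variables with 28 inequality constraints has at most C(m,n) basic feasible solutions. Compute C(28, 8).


Each vertex corresponds to some choice of n active constraints out of m, so the number of vertices is at most C(m, n) = m! / (n!(m-n)!).
m = 28, n = 8
Numerator: 28 * 27 * 26 * 25 * 24 * 23 * 22 * 21
Denominator: 8! = 40320
C(28, 8) = 3108105


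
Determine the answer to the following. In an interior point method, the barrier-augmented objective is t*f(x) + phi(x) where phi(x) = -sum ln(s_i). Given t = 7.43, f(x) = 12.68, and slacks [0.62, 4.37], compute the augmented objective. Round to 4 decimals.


Step 1: Compute log-barrier.
ln values: [-0.478, 1.4748]
phi = -(-0.478 + 1.4748) = -0.9967
Step 2: Compute augmented objective.
t*f(x) = 7.43*12.68 = 94.2124
Total = 94.2124 - 0.9967 = 93.2157


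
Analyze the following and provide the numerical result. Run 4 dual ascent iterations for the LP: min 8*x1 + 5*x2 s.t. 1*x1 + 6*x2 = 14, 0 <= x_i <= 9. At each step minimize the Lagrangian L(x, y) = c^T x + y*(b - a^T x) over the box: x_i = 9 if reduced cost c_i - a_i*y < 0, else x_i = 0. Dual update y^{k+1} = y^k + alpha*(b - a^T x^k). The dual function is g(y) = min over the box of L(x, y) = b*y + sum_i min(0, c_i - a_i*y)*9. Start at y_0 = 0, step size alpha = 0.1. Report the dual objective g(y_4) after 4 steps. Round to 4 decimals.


Dual ascent for LP: min 8*x1 + 5*x2, 1*x1 + 6*x2 = 14, 0 <= x_i <= 9
Step 1: y^k = 0.0, reduced costs: (8.0, 5.0)
  x^k = (0.0, 0.0), subgradient = b - a^T x = 14.0
  y^{k+1} = 0.0 + 0.1*14.0 = 1.4
Step 2: y^k = 1.4, reduced costs: (6.6, -3.4)
  x^k = (0.0, 9.0), subgradient = b - a^T x = -40.0
  y^{k+1} = 1.4 + 0.1*-40.0 = -2.6
Step 3: y^k = -2.6, reduced costs: (10.6, 20.6)
  x^k = (0.0, 0.0), subgradient = b - a^T x = 14.0
  y^{k+1} = -2.6 + 0.1*14.0 = -1.2
Step 4: y^k = -1.2, reduced costs: (9.2, 12.2)
  x^k = (0.0, 0.0), subgradient = b - a^T x = 14.0
  y^{k+1} = -1.2 + 0.1*14.0 = 0.2
Dual objective at y_4 = 0.2: reduced costs (7.8, 3.8), box minimizer x = (0.0, 0.0)
g(y_4) = b*y + (c1 - a1*y)*x1 + (c2 - a2*y)*x2 = 14*0.2 + 7.8*0.0 + 3.8*0.0 = 2.8 + 0.0 + 0.0 = 2.8


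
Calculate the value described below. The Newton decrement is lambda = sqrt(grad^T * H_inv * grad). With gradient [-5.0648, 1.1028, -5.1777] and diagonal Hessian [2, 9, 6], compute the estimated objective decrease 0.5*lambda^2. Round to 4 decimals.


Step 1: H is diagonal, so H^(-1) * g = [-2.5324, 0.1225, -0.863].
Step 2: g^T H^(-1) g = sum_i g_i^2 / H_ii
  = (-5.0648)^2/2 + (1.1028)^2/9 + (-5.1777)^2/6
  = 12.8261 + 0.1351 + 4.4681 = 17.4293
Step 3: Objective decrease = 0.5 * g^T H^(-1) g = 8.7147


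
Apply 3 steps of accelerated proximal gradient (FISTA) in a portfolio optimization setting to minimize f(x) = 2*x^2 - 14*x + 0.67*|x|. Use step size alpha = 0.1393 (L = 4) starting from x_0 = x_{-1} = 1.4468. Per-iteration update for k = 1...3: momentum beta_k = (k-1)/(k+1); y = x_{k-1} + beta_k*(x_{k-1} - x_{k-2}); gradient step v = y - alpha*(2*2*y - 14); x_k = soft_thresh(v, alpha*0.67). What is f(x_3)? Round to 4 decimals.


FISTA on f(x) = 2*x^2 - 14*x + 0.67*|x|
L = 4, alpha = 0.1393
Iteration 1: beta = 0.0, y = 1.4468 + 0.0*(1.4468 - 1.4468) = 1.4468
  grad(y) = -8.2128, v = y - alpha*grad = 2.5908
  prox(v) = soft_thresh(2.5908, 0.0933) = 2.4975
Iteration 2: beta = 0.3333, y = 2.4975 + 0.3333*(2.4975 - 1.4468) = 2.8477
  grad(y) = -2.609, v = y - alpha*grad = 3.2112
  prox(v) = soft_thresh(3.2112, 0.0933) = 3.1179
Iteration 3: beta = 0.5, y = 3.1179 + 0.5*(3.1179 - 2.4975) = 3.428
  grad(y) = -0.2879, v = y - alpha*grad = 3.4681
  prox(v) = soft_thresh(3.4681, 0.0933) = 3.3748
f(x_3) = 2*3.3748^2 - 14*3.3748 + 0.67*|3.3748| = -22.2075


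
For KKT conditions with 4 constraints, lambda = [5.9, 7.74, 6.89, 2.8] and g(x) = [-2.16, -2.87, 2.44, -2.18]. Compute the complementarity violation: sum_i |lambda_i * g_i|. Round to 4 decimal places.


KKT complementary slackness check:
lambda_1 * g_1 = 5.9 * -2.16 = -12.744
lambda_2 * g_2 = 7.74 * -2.87 = -22.2138
lambda_3 * g_3 = 6.89 * 2.44 = 16.8116
lambda_4 * g_4 = 2.8 * -2.18 = -6.104
Total violation = 12.744 + 22.2138 + 16.8116 + 6.104 = 57.8734


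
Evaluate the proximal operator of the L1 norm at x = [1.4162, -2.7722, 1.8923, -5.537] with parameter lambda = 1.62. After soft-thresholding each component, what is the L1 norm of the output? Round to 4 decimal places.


Soft-thresholding with lambda = 1.62:
prox(1.4162) = sign(1.4162)*max(|1.4162| - 1.62, 0) = 0.0
prox(-2.7722) = sign(-2.7722)*max(|-2.7722| - 1.62, 0) = -1.1522
prox(1.8923) = sign(1.8923)*max(|1.8923| - 1.62, 0) = 0.2723
prox(-5.537) = sign(-5.537)*max(|-5.537| - 1.62, 0) = -3.917
prox(x) = [0.0, -1.1522, 0.2723, -3.917]
||prox(x)||_1 = 0.0 + 1.1522 + 0.2723 + 3.917 = 5.3415


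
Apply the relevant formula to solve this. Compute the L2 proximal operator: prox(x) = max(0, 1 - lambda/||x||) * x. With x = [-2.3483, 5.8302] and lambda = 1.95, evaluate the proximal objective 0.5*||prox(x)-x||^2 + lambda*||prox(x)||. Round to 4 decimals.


Step 1: Compute ||x||.
||x|| = 6.2854
Step 2: Compute scaling factor.
scale = max(0, 1 - 1.95/6.2854) = 0.6898
Step 3: prox(x) = [-1.6198, 4.0214]
||prox(x)|| = 4.3354
Step 4: Proximal objective.
0.5*||prox-x||^2 = 1.9013
lambda*||prox|| = 8.454
Total = 10.3552


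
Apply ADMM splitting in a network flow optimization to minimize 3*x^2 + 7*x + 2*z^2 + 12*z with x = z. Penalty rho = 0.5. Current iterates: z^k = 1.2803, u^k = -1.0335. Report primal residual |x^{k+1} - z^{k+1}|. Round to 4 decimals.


ADMM iteration with rho = 0.5, z^k = 1.2803, u^k = -1.0335
Step 1: x-update.
Minimize 3*x^2 + 7*x + (0.5/2)*(x - 1.2803 - 1.0335)^2
FOC: (2*3 + 0.5)*x = -7 + 0.5*(1.2803 + 1.0335)
x^{k+1} = -0.8989
Step 2: z-update.
Minimize 2*z^2 + 12*z + (0.5/2)*(-0.8989 - z - 1.0335)^2
FOC: (2*2 + 0.5)*z = -12 + 0.5*(-0.8989 - 1.0335)
z^{k+1} = -2.8814
Step 3: u-update.
u^{k+1} = -1.0335 - 0.8989 + 2.8814 = 0.9489
Step 4: Primal residual = |-0.8989 + 2.8814| = 1.9824


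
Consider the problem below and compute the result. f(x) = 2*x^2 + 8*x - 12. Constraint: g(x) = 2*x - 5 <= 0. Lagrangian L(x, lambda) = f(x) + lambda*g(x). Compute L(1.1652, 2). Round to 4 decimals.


Step 1: Evaluate f(x).
f(1.1652) = 2*1.1652^2 + 8*1.1652 - 12 = 0.037
Step 2: Evaluate g(x).
g(1.1652) = 2*1.1652 - 5 = -2.6696
Step 3: Compute Lagrangian.
L = 0.037 + 2*-2.6696 = -5.3022


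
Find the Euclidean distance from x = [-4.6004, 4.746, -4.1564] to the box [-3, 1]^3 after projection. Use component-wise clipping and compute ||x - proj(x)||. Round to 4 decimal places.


Project each component onto [-3, 1].
clip(-4.6004) = -3.0, clip(4.746) = 1.0, clip(-4.1564) = -3.0
Projection = [-3.0, 1.0, -3.0]
Squared diffs: [2.5613, 14.0325, 1.3373]
Distance = sqrt(17.9311) = 4.2345


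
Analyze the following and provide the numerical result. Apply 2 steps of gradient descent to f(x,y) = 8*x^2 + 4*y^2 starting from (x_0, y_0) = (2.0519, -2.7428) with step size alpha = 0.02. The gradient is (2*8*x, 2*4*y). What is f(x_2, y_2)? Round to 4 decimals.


Gradient descent on f(x,y) = 8*x^2 + 4*y^2.
Starting point: (2.0519, -2.7428), alpha = 0.02
Step 1: grad_x = 2*8*2.0519 = 32.8304, grad_y = 2*4*-2.7428 = -21.9424
  x_1 = 2.0519 - 0.02*32.8304 = 1.3953
  y_1 = -2.7428 - 0.02*-21.9424 = -2.304
Step 2: grad_x = 2*8*1.3953 = 22.3247, grad_y = 2*4*-2.304 = -18.4316
  x_2 = 1.3953 - 0.02*22.3247 = 0.9488
  y_2 = -2.304 - 0.02*-18.4316 = -1.9353
f(0.9488, -1.9353) = 8*0.9488^2 + 4*(-1.9353)^2 = 22.1836


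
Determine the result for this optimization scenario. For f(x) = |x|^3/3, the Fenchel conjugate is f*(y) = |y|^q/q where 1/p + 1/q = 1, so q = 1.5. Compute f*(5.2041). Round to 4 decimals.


The conjugate exponent q satisfies 1/p + 1/q = 1.
p = 3, so q = 3/(3 - 1) = 1.5
|y|^q = 5.2041^1.5 = 11.8719
f*(5.2041) = 11.8719 / 1.5 = 7.9146


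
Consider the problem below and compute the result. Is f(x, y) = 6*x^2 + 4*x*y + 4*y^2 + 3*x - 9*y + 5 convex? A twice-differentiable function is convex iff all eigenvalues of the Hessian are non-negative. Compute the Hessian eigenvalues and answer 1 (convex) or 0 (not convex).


The Hessian of f(x,y) = 6*x^2 + 4*x*y + 4*y^2 + 3*x - 9*y + 5 is:
H = [[12, 4], [4, 8]]
Trace = 12 + 8 = 20
Determinant = 12*8 - (4)^2 = 80
Discriminant = (20)^2 - 4*80 = 80.0
Eigenvalues: lambda_1 = 5.5279, lambda_2 = 14.4721
The function is convex.

1


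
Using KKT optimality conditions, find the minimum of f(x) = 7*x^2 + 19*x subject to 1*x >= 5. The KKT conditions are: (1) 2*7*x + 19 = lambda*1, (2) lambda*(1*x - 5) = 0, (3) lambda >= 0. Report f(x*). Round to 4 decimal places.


Step 1: Try lambda = 0 (constraint inactive).
x_unc = -19/(2*7) = -1.3571
Check: 1*-1.3571 = -1.3571 < 5 -- violated!
Step 2: Constraint must be active: 1*x = 5
x* = 5/1 = 5.0
lambda = (2*7*5.0 + 19)/1 = 89.0
Step 3: Compute optimal value.
f(x*) = 7*5.0^2 + 19*5.0 = 270.0


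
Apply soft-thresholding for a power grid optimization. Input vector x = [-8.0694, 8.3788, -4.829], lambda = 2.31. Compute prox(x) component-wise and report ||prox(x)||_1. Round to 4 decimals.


Soft-thresholding with lambda = 2.31:
prox(-8.0694) = sign(-8.0694)*max(|-8.0694| - 2.31, 0) = -5.7594
prox(8.3788) = sign(8.3788)*max(|8.3788| - 2.31, 0) = 6.0688
prox(-4.829) = sign(-4.829)*max(|-4.829| - 2.31, 0) = -2.519
prox(x) = [-5.7594, 6.0688, -2.519]
||prox(x)||_1 = 5.7594 + 6.0688 + 2.519 = 14.3472


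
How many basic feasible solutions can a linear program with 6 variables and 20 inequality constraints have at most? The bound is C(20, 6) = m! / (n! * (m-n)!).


Each vertex corresponds to some choice of n active constraints out of m, so the number of vertices is at most C(m, n) = m! / (n!(m-n)!).
m = 20, n = 6
Numerator: 20 * 19 * 18 * 17 * 16 * 15
Denominator: 6! = 720
C(20, 6) = 38760


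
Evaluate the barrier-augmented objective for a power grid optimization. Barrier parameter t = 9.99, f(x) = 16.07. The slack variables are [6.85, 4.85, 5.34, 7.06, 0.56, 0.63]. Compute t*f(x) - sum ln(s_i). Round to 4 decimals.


Step 1: Compute log-barrier.
ln values: [1.9242, 1.579, 1.6752, 1.9544, -0.5798, -0.462]
phi = -(1.9242 + 1.579 + 1.6752 + 1.9544 - 0.5798 - 0.462) = -6.091
Step 2: Compute augmented objective.
t*f(x) = 9.99*16.07 = 160.5393
Total = 160.5393 - 6.091 = 154.4483


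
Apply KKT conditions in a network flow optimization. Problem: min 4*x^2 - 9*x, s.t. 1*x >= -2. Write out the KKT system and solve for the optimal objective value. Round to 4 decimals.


Step 1: Try lambda = 0 (constraint inactive).
Stationarity: 2*4*x - 9 = 0
x* = 9/(2*4) = 1.125
Check constraint: 1*1.125 = 1.125 >= -2 -- satisfied.
Step 2: Compute optimal value.
f(x*) = 4*1.125^2 - 9*1.125 = -5.0625


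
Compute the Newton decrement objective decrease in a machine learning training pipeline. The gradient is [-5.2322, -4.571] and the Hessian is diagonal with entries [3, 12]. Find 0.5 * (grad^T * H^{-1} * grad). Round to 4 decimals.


Step 1: H is diagonal, so H^(-1) * g = [-1.7441, -0.3809].
Step 2: g^T H^(-1) g = sum_i g_i^2 / H_ii
  = (-5.2322)^2/3 + (-4.571)^2/12
  = 9.1253 + 1.7412 = 10.8665
Step 3: Objective decrease = 0.5 * g^T H^(-1) g = 5.4332


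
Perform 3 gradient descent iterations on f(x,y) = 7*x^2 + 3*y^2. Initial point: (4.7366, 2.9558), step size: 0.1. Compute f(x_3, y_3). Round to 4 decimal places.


Gradient descent on f(x,y) = 7*x^2 + 3*y^2.
Starting point: (4.7366, 2.9558), alpha = 0.1
Step 1: grad_x = 2*7*4.7366 = 66.3124, grad_y = 2*3*2.9558 = 17.7348
  x_1 = 4.7366 - 0.1*66.3124 = -1.8946
  y_1 = 2.9558 - 0.1*17.7348 = 1.1823
Step 2: grad_x = 2*7*-1.8946 = -26.525, grad_y = 2*3*1.1823 = 7.0939
  x_2 = -1.8946 - 0.1*-26.525 = 0.7579
  y_2 = 1.1823 - 0.1*7.0939 = 0.4729
Step 3: grad_x = 2*7*0.7579 = 10.61, grad_y = 2*3*0.4729 = 2.8376
  x_3 = 0.7579 - 0.1*10.61 = -0.3031
  y_3 = 0.4729 - 0.1*2.8376 = 0.1892
f(-0.3031, 0.1892) = 7*(-0.3031)^2 + 3*0.1892^2 = 0.7506


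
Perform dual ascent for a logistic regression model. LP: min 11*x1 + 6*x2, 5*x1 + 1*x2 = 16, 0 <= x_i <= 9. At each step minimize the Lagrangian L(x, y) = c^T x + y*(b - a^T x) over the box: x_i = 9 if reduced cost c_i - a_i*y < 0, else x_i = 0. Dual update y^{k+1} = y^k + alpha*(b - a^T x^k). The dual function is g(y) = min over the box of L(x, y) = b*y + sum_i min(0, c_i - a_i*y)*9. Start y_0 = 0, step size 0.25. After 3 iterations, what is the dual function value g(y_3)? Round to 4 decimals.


Dual ascent for LP: min 11*x1 + 6*x2, 5*x1 + 1*x2 = 16, 0 <= x_i <= 9
Step 1: y^k = 0.0, reduced costs: (11.0, 6.0)
  x^k = (0.0, 0.0), subgradient = b - a^T x = 16.0
  y^{k+1} = 0.0 + 0.25*16.0 = 4.0
Step 2: y^k = 4.0, reduced costs: (-9.0, 2.0)
  x^k = (9.0, 0.0), subgradient = b - a^T x = -29.0
  y^{k+1} = 4.0 + 0.25*-29.0 = -3.25
Step 3: y^k = -3.25, reduced costs: (27.25, 9.25)
  x^k = (0.0, 0.0), subgradient = b - a^T x = 16.0
  y^{k+1} = -3.25 + 0.25*16.0 = 0.75
Dual objective at y_3 = 0.75: reduced costs (7.25, 5.25), box minimizer x = (0.0, 0.0)
g(y_3) = b*y + (c1 - a1*y)*x1 + (c2 - a2*y)*x2 = 16*0.75 + 7.25*0.0 + 5.25*0.0 = 12.0 + 0.0 + 0.0 = 12.0


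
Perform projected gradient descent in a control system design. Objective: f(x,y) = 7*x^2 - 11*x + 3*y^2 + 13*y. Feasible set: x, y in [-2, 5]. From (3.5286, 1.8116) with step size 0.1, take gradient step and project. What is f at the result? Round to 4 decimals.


Step 1: Compute gradient at (3.5286, 1.8116).
grad_x = 2*7*3.5286 - 11 = 38.4004
grad_y = 2*3*1.8116 + 13 = 23.8696
Step 2: Gradient step.
x_raw = 3.5286 - 0.1*38.4004 = -0.3114
y_raw = 1.8116 - 0.1*23.8696 = -0.5754
Step 3: Project onto [-2, 5].
x_proj = clip(-0.3114) = -0.3114
y_proj = clip(-0.5754) = -0.5754
Step 4: Evaluate f.
f(-0.3114, -0.5754) = -2.3818


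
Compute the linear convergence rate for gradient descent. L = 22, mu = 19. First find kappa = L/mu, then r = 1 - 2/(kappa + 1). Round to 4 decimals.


Step 1: Compute the condition number.
kappa = L/mu = 22/19 = 1.1579
Step 2: Compute the convergence rate.
r = 1 - 2/(kappa + 1) = 1 - 2*mu/(L + mu) = (L - mu)/(L + mu) = 3/41 = 0.0732


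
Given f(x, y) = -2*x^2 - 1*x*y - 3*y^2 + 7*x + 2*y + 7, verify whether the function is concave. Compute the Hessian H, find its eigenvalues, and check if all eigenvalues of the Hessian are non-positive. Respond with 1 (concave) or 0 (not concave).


The Hessian of f(x,y) = -2*x^2 - 1*x*y - 3*y^2 + 7*x + 2*y + 7 is:
H = [[-4, -1], [-1, -6]]
Trace = -4 - 6 = -10
Determinant = -4*-6 - (-1)^2 = 23
Discriminant = (-10)^2 - 4*23 = 8.0
Eigenvalues: lambda_1 = -6.4142, lambda_2 = -3.5858
The function is concave.

1


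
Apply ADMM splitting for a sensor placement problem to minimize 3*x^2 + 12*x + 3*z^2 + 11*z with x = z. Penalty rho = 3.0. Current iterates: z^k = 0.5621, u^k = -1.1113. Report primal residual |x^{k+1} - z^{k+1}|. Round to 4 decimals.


ADMM iteration with rho = 3.0, z^k = 0.5621, u^k = -1.1113
Step 1: x-update.
Minimize 3*x^2 + 12*x + (3.0/2)*(x - 0.5621 - 1.1113)^2
FOC: (2*3 + 3.0)*x = -12 + 3.0*(0.5621 + 1.1113)
x^{k+1} = -0.7755
Step 2: z-update.
Minimize 3*z^2 + 11*z + (3.0/2)*(-0.7755 - z - 1.1113)^2
FOC: (2*3 + 3.0)*z = -11 + 3.0*(-0.7755 - 1.1113)
z^{k+1} = -1.8512
Step 3: u-update.
u^{k+1} = -1.1113 - 0.7755 + 1.8512 = -0.0357
Step 4: Primal residual = |-0.7755 + 1.8512| = 1.0756


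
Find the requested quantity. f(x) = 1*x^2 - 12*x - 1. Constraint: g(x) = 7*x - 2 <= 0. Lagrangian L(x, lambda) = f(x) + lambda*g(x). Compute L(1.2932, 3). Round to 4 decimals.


Step 1: Evaluate f(x).
f(1.2932) = 1*1.2932^2 - 12*1.2932 - 1 = -14.846
Step 2: Evaluate g(x).
g(1.2932) = 7*1.2932 - 2 = 7.0524
Step 3: Compute Lagrangian.
L = -14.846 + 3*7.0524 = 6.3112


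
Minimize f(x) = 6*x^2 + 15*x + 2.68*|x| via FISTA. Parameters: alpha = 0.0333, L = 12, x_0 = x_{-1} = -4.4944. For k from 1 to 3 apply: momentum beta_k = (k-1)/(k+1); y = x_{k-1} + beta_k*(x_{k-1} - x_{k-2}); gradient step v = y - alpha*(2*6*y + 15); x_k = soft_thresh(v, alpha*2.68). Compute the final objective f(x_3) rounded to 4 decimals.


FISTA on f(x) = 6*x^2 + 15*x + 2.68*|x|
L = 12, alpha = 0.0333
Iteration 1: beta = 0.0, y = -4.4944 + 0.0*(-4.4944 + 4.4944) = -4.4944
  grad(y) = -38.9328, v = y - alpha*grad = -3.1979
  prox(v) = soft_thresh(-3.1979, 0.0892) = -3.1087
Iteration 2: beta = 0.3333, y = -3.1087 + 0.3333*(-3.1087 + 4.4944) = -2.6468
  grad(y) = -16.7615, v = y - alpha*grad = -2.0886
  prox(v) = soft_thresh(-2.0886, 0.0892) = -1.9994
Iteration 3: beta = 0.5, y = -1.9994 + 0.5*(-1.9994 + 3.1087) = -1.4447
  grad(y) = -2.3369, v = y - alpha*grad = -1.3669
  prox(v) = soft_thresh(-1.3669, 0.0892) = -1.2777
f(x_3) = 6*(-1.2777)^2 + 15*(-1.2777) + 2.68*|-1.2777| = -5.9462


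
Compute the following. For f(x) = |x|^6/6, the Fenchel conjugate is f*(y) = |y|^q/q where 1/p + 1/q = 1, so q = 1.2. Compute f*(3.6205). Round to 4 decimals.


The conjugate exponent q satisfies 1/p + 1/q = 1.
p = 6, so q = 6/(6 - 1) = 1.2
|y|^q = 3.6205^1.2 = 4.683
f*(3.6205) = 4.683 / 1.2 = 3.9025


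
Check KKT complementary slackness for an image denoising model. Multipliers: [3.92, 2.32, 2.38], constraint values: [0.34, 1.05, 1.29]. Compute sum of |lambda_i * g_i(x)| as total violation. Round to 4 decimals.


KKT complementary slackness check:
lambda_1 * g_1 = 3.92 * 0.34 = 1.3328
lambda_2 * g_2 = 2.32 * 1.05 = 2.436
lambda_3 * g_3 = 2.38 * 1.29 = 3.0702
Total violation = 1.3328 + 2.436 + 3.0702 = 6.839


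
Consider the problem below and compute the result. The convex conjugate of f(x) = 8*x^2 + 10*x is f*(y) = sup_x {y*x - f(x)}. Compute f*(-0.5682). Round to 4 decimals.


f*(y) = sup_x {y*x - a*x^2 - b*x} = sup_x {(y-b)*x - a*x^2}
FOC: (y - b) - 2a*x = 0 => x* = (y - b)/(2a)
x* = (-0.5682 - 10)/(2*8) = -0.6605
f*(-0.5682) = (y-b)^2/(4a) = (-0.5682 - 10)^2/(4*8)
= 111.6869/32 = 3.4902


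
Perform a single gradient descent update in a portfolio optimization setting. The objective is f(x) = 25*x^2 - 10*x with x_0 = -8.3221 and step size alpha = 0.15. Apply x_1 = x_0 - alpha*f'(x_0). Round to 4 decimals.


We compute the gradient at x_0 and apply the update.
f'(x) = 50*x - 10
f'(-8.3221) = 50*-8.3221 - 10 = -426.105
x_1 = -8.3221 - 0.15*-426.105 = 55.5937


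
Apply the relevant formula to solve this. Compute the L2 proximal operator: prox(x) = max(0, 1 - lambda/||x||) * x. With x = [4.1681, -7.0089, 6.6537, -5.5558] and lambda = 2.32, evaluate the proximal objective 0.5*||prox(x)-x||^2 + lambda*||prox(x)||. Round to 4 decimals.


Step 1: Compute ||x||.
||x|| = 11.9011
Step 2: Compute scaling factor.
scale = max(0, 1 - 2.32/11.9011) = 0.8051
Step 3: prox(x) = [3.3556, -5.6426, 5.3566, -4.4728]
||prox(x)|| = 9.5811
Step 4: Proximal objective.
0.5*||prox-x||^2 = 2.6912
lambda*||prox|| = 22.2282
Total = 24.9194


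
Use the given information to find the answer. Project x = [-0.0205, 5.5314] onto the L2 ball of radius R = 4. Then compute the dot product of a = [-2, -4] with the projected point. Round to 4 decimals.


Step 1: Compute ||x|| (intermediates to 6 decimals).
||x|| = sqrt((-0.0205)^2 + 5.5314^2) = 5.531438
Step 2: Project.
Since ||x|| > R, scale = R/||x|| = 4/5.531438 = 0.723139, proj(x) = scale * x
proj(x) = [-0.014824, 3.999971]
Step 3: Dot product.
a^T * proj(x) = -2*(-0.014824) - 4*3.999971 = -15.9702


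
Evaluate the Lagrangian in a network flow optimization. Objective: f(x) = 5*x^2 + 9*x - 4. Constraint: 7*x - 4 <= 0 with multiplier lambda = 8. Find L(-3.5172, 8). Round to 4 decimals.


Step 1: Evaluate f(x).
f(-3.5172) = 5*(-3.5172)^2 + 9*(-3.5172) - 4 = 26.1987
Step 2: Evaluate g(x).
g(-3.5172) = 7*-3.5172 - 4 = -28.6204
Step 3: Compute Lagrangian.
L = 26.1987 + 8*-28.6204 = -202.7645


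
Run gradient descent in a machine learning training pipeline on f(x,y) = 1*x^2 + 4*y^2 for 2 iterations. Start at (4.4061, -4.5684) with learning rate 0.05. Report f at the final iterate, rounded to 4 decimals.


Gradient descent on f(x,y) = 1*x^2 + 4*y^2.
Starting point: (4.4061, -4.5684), alpha = 0.05
Step 1: grad_x = 2*1*4.4061 = 8.8122, grad_y = 2*4*-4.5684 = -36.5472
  x_1 = 4.4061 - 0.05*8.8122 = 3.9655
  y_1 = -4.5684 - 0.05*-36.5472 = -2.741
Step 2: grad_x = 2*1*3.9655 = 7.931, grad_y = 2*4*-2.741 = -21.9283
  x_2 = 3.9655 - 0.05*7.931 = 3.5689
  y_2 = -2.741 - 0.05*-21.9283 = -1.6446
f(3.5689, -1.6446) = 1*3.5689^2 + 4*(-1.6446)^2 = 23.5565


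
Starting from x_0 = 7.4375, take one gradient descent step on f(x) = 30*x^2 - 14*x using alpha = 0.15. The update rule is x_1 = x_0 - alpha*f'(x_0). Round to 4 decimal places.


We compute the gradient at x_0 and apply the update.
f'(x) = 60*x - 14
f'(7.4375) = 60*7.4375 - 14 = 432.25
x_1 = 7.4375 - 0.15*432.25 = -57.4


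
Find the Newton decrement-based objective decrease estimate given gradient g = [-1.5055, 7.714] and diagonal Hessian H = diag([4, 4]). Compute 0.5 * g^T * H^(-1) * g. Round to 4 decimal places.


Step 1: H is diagonal, so H^(-1) * g = [-0.3764, 1.9285].
Step 2: g^T H^(-1) g = sum_i g_i^2 / H_ii
  = (-1.5055)^2/4 + (7.714)^2/4
  = 0.5666 + 14.8764 = 15.4431
Step 3: Objective decrease = 0.5 * g^T H^(-1) g = 7.7215


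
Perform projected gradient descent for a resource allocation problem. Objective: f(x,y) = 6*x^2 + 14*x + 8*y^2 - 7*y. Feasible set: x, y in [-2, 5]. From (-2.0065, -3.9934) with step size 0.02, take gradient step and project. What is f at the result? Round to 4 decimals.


Step 1: Compute gradient at (-2.0065, -3.9934).
grad_x = 2*6*-2.0065 + 14 = -10.078
grad_y = 2*8*-3.9934 - 7 = -70.8944
Step 2: Gradient step.
x_raw = -2.0065 - 0.02*-10.078 = -1.8049
y_raw = -3.9934 - 0.02*-70.8944 = -2.5755
Step 3: Project onto [-2, 5].
x_proj = clip(-1.8049) = -1.8049
y_proj = clip(-2.5755) = -2.0
Step 4: Evaluate f.
f(-1.8049, -2.0) = 40.2777


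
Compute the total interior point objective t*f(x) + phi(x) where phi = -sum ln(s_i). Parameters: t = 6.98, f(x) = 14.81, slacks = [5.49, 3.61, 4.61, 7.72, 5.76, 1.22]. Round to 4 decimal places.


Step 1: Compute log-barrier.
ln values: [1.7029, 1.2837, 1.5282, 2.0438, 1.7509, 0.1989]
phi = -(1.7029 + 1.2837 + 1.5282 + 2.0438 + 1.7509 + 0.1989) = -8.5085
Step 2: Compute augmented objective.
t*f(x) = 6.98*14.81 = 103.3738
Total = 103.3738 - 8.5085 = 94.8653


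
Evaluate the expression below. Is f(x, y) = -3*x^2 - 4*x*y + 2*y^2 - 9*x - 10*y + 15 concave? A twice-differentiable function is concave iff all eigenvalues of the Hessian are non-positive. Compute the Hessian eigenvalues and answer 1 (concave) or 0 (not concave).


The Hessian of f(x,y) = -3*x^2 - 4*x*y + 2*y^2 - 9*x - 10*y + 15 is:
H = [[-6, -4], [-4, 4]]
Trace = -6 + 4 = -2
Determinant = -6*4 - (-4)^2 = -40
Discriminant = (-2)^2 - 4*-40 = 164.0
Eigenvalues: lambda_1 = -7.4031, lambda_2 = 5.4031
The function is not concave.

0
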